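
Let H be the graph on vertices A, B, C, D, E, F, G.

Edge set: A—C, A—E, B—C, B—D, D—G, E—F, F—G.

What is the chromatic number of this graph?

3

The cycle E-A-C-B-D-G-F-E has odd length 7, so it cannot be 2-colored; at least 3 colors are needed.
3 colors suffice: A=red, B=red, C=blue, D=blue, E=blue, F=green, G=red. Every edge joins two different colors.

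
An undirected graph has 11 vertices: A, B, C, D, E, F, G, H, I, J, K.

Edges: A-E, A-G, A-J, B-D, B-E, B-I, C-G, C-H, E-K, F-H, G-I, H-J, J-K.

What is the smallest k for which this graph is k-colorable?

3

The cycle A-G-C-H-J-A has odd length 5, so it cannot be 2-colored; at least 3 colors are needed.
3 colors suffice: color 1 → {A, B, H, K}; color 2 → {D, E, F, G, J}; color 3 → {C, I}. No two adjacent vertices share a color.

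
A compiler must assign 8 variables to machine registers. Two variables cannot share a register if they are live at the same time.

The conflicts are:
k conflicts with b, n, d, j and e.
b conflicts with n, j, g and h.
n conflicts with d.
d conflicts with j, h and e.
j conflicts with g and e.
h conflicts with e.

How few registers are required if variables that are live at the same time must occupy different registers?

4

k, d, j, e are mutually in conflict, so at least 4 registers are needed.
A valid assignment using 4 registers: k=1, b=2, n=3, d=2, j=3, g=1, h=1, e=4. Every pair that conflicts lands in different registers.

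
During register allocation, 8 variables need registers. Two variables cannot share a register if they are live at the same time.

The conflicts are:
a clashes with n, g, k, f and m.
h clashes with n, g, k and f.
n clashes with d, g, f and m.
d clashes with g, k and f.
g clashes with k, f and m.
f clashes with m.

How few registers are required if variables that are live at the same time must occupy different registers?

5

a, n, g, f, m pairwise conflict, so at least 5 registers are needed.
Using 5 registers: a=4, h=4, n=2, d=4, g=1, k=2, f=3, m=5. Each listed conflict is separated.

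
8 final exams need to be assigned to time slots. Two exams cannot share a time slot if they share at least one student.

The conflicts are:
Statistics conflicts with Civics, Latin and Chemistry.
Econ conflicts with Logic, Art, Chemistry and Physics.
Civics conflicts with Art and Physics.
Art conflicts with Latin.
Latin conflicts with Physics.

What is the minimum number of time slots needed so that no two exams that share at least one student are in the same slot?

The cycle Statistics-Chemistry-Econ-Physics-Civics-Statistics has odd length 5, so it cannot be 2-colored; at least 3 time slots are needed.
Using 3 time slots: Statistics=2, Econ=1, Civics=1, Logic=2, Art=2, Latin=1, Chemistry=3, Physics=2. Every pair that conflicts lands in different time slots.

3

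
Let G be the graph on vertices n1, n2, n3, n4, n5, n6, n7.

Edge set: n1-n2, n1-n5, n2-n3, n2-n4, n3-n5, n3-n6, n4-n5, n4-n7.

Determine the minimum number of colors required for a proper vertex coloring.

n1 and n5 are adjacent, so at least 2 colors are needed.
2 colors suffice: color 1 → {n2, n5, n6, n7}; color 2 → {n1, n3, n4}. Each edge has distinct colors on its endpoints.

2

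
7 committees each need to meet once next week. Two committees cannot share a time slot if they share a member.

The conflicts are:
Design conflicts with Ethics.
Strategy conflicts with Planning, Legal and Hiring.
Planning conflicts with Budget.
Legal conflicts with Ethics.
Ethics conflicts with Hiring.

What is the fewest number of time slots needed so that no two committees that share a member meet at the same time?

2

Strategy and Legal conflict, so at least 2 time slots are needed.
2 time slots suffice: Design=2, Strategy=1, Planning=2, Legal=2, Ethics=1, Hiring=2, Budget=1. No two conflicting committees share a time slot.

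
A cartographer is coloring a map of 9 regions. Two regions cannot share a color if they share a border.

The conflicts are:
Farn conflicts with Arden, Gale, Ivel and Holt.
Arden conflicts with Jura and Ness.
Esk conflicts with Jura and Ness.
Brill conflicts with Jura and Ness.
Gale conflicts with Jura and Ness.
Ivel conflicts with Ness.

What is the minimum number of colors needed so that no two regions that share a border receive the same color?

2

Ivel and Ness conflict, so at least 2 colors are needed.
A valid assignment using 2 colors: Farn=1, Arden=2, Esk=2, Brill=2, Gale=2, Jura=1, Ivel=2, Ness=1, Holt=2. Each listed conflict is separated.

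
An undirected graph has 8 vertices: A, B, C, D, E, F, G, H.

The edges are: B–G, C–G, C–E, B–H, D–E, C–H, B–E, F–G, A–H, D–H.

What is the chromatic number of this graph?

D and E are adjacent, so at least 2 colors are needed.
2 colors suffice: color red → {E, G, H}; color blue → {A, B, C, D, F}. Every edge joins two different colors.

2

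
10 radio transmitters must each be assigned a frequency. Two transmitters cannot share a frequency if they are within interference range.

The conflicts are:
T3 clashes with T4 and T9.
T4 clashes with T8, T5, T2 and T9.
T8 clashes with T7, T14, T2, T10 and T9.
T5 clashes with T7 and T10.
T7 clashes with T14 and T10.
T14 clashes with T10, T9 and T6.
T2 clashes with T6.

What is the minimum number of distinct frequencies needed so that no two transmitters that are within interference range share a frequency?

4

T8, T7, T14, T10 are mutually in conflict, so at least 4 frequencies are needed.
Using 4 frequencies: T3=1, T4=2, T8=1, T5=1, T7=4, T14=2, T2=3, T10=3, T9=3, T6=1. Each listed conflict is separated.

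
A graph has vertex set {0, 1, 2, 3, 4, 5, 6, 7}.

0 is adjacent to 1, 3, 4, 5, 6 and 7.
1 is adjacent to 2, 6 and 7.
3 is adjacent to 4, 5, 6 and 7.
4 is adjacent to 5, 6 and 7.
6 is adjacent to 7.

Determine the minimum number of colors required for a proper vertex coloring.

5

0, 3, 4, 6, 7 are pairwise adjacent (a clique of size 5), so at least 5 colors are needed.
One proper 5-coloring: 0=red, 1=blue, 2=red, 3=blue, 4=yellow, 5=green, 6=green, 7=purple. No two adjacent vertices share a color.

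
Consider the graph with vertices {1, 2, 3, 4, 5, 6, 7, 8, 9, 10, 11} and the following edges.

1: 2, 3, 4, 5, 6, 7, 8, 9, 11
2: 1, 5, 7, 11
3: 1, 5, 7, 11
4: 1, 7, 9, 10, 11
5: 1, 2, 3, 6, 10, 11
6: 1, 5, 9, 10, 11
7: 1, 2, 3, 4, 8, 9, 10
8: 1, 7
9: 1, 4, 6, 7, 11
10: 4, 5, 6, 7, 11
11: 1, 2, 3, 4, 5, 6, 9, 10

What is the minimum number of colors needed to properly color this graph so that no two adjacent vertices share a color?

4

5, 6, 10, 11 are mutually adjacent (a clique of size 4), so at least 4 colors are needed.
One proper 4-coloring: 1=red, 2=yellow, 3=yellow, 4=yellow, 5=green, 6=yellow, 7=blue, 8=green, 9=green, 10=red, 11=blue. Each edge has distinct colors on its endpoints.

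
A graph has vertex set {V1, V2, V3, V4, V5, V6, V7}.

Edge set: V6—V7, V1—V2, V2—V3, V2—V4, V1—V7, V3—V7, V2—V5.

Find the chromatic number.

2

V3 and V7 are adjacent, so at least 2 colors are needed.
2 colors suffice: color 1 → {V2, V7}; color 2 → {V1, V3, V4, V5, V6}. Every edge joins two different colors.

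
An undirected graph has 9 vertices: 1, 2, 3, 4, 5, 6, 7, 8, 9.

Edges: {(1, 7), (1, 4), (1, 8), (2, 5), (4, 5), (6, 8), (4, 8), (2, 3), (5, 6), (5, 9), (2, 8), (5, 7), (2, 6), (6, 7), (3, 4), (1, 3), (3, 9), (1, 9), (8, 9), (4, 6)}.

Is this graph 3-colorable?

The chromatic number is 3. 1, 3, 4 form a triangle, so at least 3 colors are needed.
3 colors suffice: color red → {2, 4, 7, 9}; color blue → {1, 6}; color green → {3, 5, 8}.
That is already a proper 3-coloring.

Yes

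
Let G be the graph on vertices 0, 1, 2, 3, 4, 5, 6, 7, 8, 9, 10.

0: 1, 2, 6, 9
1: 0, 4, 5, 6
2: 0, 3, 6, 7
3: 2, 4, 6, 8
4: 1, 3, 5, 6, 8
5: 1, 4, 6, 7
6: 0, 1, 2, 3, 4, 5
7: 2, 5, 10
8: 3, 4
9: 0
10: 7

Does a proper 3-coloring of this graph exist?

1, 4, 5, 6 form a clique, so at least 4 colors are needed.
So 3 colors are not enough.

No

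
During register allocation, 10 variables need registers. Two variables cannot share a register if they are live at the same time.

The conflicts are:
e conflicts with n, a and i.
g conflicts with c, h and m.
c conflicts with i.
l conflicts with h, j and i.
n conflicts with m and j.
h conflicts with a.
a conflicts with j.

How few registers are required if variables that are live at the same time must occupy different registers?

The cycle h-l-i-e-a-h has odd length 5, so it cannot be 2-colored; at least 3 registers are needed.
3 registers suffice: register 1 → {g, j, i}; register 2 → {e, c, h, m}; register 3 → {l, n, a}. Every pair that conflicts lands in different registers.

3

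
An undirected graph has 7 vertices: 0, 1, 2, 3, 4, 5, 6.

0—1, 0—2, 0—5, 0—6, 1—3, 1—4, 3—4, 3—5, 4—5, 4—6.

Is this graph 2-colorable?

No

3, 4, 5 are mutually adjacent, so at least 3 colors are needed.
So 2 colors are not enough.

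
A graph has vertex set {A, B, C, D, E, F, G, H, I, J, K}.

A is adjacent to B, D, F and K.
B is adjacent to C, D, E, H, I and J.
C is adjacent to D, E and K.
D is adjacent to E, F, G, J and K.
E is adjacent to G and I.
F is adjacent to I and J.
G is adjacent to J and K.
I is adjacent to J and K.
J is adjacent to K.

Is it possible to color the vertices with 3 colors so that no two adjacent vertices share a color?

No

B, C, D, E form a clique, so at least 4 colors are needed.
So 3 colors are not enough.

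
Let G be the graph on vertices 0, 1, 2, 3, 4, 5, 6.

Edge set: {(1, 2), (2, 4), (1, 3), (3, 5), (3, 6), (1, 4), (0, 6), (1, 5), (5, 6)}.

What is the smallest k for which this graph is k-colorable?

3

1, 2, 4 form a triangle, so at least 3 colors are needed.
3 colors suffice: color red → {1, 6}; color blue → {0, 4, 5}; color green → {2, 3}. Each edge has distinct colors on its endpoints.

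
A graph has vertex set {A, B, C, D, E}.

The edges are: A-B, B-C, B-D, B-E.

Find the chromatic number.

B and C are adjacent, so at least 2 colors are needed.
2 colors suffice: color red → {B}; color blue → {A, C, D, E}. Each edge has distinct colors on its endpoints.

2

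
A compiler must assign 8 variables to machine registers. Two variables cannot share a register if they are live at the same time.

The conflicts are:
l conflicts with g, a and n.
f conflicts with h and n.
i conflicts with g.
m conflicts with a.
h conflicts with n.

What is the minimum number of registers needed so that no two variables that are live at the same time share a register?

3

f, h, n all conflict with each other, so at least 3 registers are needed.
3 registers suffice: register 1 → {l, f, i, m}; register 2 → {g, a, n}; register 3 → {h}. Each listed conflict is separated.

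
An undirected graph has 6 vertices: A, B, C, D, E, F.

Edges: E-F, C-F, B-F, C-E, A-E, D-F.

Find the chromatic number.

C, E, F form a triangle, so at least 3 colors are needed.
A valid assignment using 3 colors: A=red, B=blue, C=green, D=blue, E=blue, F=red. Each edge has distinct colors on its endpoints.

3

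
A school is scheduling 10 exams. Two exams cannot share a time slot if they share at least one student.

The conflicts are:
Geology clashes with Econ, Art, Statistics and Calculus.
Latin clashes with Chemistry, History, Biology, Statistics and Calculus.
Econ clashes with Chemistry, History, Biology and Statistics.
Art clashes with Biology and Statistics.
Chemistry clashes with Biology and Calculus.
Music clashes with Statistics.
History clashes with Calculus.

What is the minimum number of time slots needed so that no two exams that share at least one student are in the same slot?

Geology, Econ, Statistics pairwise conflict, so at least 3 time slots are needed.
3 time slots suffice: time slot 1 → {Biology, Statistics, Calculus}; time slot 2 → {Latin, Econ, Art, Music}; time slot 3 → {Geology, Chemistry, History}. Every pair that conflicts lands in different time slots.

3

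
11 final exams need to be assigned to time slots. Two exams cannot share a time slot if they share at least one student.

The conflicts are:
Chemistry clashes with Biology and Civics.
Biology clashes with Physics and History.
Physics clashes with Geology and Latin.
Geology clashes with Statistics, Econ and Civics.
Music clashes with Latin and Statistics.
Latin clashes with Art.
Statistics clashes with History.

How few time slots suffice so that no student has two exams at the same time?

3

The cycle Geology-Physics-Latin-Music-Statistics-Geology has odd length 5, so it cannot be 2-colored; at least 3 time slots are needed.
A valid assignment using 3 time slots: Chemistry=2, Biology=1, Physics=2, Geology=1, Music=3, Latin=1, Statistics=2, Econ=2, Art=2, Civics=3, History=3. No two conflicting exams share a time slot.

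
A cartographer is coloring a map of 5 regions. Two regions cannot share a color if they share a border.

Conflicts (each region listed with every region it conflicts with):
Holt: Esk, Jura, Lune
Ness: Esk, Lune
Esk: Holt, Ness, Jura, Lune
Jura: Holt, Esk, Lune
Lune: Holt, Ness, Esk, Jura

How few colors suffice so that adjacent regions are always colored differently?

Holt, Esk, Jura, Lune all conflict with each other, so at least 4 colors are needed.
4 colors suffice: color 1 → {Esk}; color 2 → {Lune}; color 3 → {Ness, Jura}; color 4 → {Holt}. No two conflicting regions share a color.

4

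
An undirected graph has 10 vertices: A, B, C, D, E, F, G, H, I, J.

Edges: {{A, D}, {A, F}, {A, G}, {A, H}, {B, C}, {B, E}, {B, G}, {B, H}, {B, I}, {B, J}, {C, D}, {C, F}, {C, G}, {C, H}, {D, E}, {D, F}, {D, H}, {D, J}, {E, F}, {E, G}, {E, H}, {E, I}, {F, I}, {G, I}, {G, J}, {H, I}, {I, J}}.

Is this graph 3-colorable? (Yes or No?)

No

B, E, H, I are pairwise adjacent (a clique of size 4), so at least 4 colors are needed.
So 3 colors are not enough.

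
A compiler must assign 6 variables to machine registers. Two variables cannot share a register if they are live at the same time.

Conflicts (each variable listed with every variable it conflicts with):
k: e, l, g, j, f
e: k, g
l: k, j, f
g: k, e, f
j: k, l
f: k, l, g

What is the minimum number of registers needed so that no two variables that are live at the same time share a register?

k, l, j pairwise conflict, so at least 3 registers are needed.
Using 3 registers: k=1, e=3, l=2, g=2, j=3, f=3. No two conflicting variables share a register.

3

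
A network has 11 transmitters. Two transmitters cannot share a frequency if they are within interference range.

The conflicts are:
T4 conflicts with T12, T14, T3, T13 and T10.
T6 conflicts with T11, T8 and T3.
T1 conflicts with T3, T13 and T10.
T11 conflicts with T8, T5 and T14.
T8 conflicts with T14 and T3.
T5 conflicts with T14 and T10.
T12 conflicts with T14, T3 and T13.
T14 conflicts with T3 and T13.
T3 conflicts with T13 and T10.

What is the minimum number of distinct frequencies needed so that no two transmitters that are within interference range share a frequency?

5

T4, T12, T14, T3, T13 are mutually in conflict, so at least 5 frequencies are needed.
5 frequencies suffice: frequency 1 → {T11, T3}; frequency 2 → {T6, T14, T10}; frequency 3 → {T8, T5, T13}; frequency 4 → {T4, T1}; frequency 5 → {T12}. Each listed conflict is separated.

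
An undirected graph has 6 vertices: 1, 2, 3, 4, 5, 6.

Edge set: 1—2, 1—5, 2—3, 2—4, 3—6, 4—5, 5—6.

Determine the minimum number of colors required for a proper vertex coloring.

The cycle 4-5-6-3-2-4 has odd length 5, so it cannot be 2-colored; at least 3 colors are needed.
3 colors suffice: color a → {2, 5}; color b → {1, 4, 6}; color c → {3}. Each edge has distinct colors on its endpoints.

3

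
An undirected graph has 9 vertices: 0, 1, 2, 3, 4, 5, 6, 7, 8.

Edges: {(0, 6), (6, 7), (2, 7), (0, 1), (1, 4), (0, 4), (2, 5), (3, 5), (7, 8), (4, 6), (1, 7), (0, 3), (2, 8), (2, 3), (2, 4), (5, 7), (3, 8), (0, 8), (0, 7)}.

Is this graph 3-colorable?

The chromatic number is 3. 0, 6, 7 form a triangle, so at least 3 colors are needed.
A valid assignment using 3 colors: 0=red, 1=green, 2=red, 3=blue, 4=blue, 5=green, 6=green, 7=blue, 8=green.
That is already a proper 3-coloring.

Yes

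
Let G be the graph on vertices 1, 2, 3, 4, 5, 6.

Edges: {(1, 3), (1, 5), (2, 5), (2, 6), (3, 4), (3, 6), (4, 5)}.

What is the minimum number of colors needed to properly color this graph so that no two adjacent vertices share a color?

The cycle 3-1-5-2-6-3 has odd length 5, so it cannot be 2-colored; at least 3 colors are needed.
3 colors suffice: color a → {3, 5}; color b → {1, 4, 6}; color c → {2}. Every edge joins two different colors.

3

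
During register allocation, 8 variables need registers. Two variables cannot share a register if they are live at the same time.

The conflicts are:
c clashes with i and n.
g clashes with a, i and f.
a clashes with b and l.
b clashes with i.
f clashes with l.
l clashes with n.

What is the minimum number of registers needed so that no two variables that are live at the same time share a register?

2

b and i conflict, so at least 2 registers are needed.
A valid assignment using 2 registers: c=1, g=1, a=2, b=1, i=2, f=2, l=1, n=2. Every pair that conflicts lands in different registers.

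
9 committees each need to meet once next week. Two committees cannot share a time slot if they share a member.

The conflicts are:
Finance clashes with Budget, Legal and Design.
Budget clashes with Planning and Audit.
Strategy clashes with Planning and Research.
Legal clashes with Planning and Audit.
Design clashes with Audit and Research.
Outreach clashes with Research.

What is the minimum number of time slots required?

Budget and Planning conflict, so at least 2 time slots are needed.
A valid assignment using 2 time slots: Finance=1, Budget=2, Strategy=2, Legal=2, Design=2, Planning=1, Audit=1, Outreach=2, Research=1. Each listed conflict is separated.

2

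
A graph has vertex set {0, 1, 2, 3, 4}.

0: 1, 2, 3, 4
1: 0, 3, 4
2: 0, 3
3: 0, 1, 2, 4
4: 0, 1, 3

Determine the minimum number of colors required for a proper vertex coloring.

4

0, 1, 3, 4 form a clique, so at least 4 colors are needed.
One proper 4-coloring: 0=b, 1=c, 2=c, 3=a, 4=d. No two adjacent vertices share a color.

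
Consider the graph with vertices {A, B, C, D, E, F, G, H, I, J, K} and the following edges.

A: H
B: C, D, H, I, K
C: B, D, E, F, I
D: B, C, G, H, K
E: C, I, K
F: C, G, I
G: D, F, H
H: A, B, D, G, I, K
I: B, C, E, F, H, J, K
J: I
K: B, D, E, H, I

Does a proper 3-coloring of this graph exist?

No

B, D, H, K are mutually adjacent (a clique of size 4), so at least 4 colors are needed.
So 3 colors are not enough.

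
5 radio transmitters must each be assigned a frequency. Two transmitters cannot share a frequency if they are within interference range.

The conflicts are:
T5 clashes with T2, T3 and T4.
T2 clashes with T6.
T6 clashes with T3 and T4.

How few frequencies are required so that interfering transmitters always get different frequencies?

2

T5 and T3 conflict, so at least 2 frequencies are needed.
A valid assignment using 2 frequencies: T5=1, T2=2, T6=1, T3=2, T4=2. Every pair that conflicts lands in different frequencies.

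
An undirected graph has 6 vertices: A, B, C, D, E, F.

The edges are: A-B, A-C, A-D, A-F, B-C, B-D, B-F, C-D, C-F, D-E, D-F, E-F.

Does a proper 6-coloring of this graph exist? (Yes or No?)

Yes

The chromatic number is 5. A, B, C, D, F form a clique, so at least 5 colors are needed.
5 colors suffice: color 1 → {D}; color 2 → {F}; color 3 → {C, E}; color 4 → {A}; color 5 → {B}.
Since 6 ≥ 5, a proper 6-coloring certainly exists.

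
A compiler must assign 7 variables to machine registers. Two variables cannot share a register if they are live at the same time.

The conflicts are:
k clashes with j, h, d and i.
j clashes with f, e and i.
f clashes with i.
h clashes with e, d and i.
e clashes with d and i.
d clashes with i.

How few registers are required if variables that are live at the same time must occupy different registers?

h, e, d, i all conflict with each other, so at least 4 registers are needed.
4 registers suffice: register 1 → {i}; register 2 → {j, d}; register 3 → {k, f, e}; register 4 → {h}. Each listed conflict is separated.

4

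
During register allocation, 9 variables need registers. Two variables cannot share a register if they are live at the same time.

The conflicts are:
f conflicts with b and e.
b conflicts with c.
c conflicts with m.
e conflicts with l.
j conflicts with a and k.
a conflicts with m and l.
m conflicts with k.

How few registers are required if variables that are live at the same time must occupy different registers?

3

The cycle a-l-e-f-b-c-m-a has odd length 7, so it cannot be 2-colored; at least 3 registers are needed.
A valid assignment using 3 registers: f=1, b=2, c=3, e=2, j=1, a=2, m=1, l=1, k=2. Each listed conflict is separated.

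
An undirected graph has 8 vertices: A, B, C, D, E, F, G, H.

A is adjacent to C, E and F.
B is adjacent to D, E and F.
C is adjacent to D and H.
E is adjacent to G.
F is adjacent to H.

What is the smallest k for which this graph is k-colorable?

3

The cycle H-C-D-B-F-H has odd length 5, so it cannot be 2-colored; at least 3 colors are needed.
3 colors suffice: color 1 → {B, C, G}; color 2 → {D, E, F}; color 3 → {A, H}. No two adjacent vertices share a color.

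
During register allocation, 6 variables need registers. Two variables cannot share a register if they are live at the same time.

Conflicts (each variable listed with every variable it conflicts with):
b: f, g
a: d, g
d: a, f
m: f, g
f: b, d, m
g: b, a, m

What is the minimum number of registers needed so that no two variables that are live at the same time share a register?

The cycle m-f-d-a-g-m has odd length 5, so it cannot be 2-colored; at least 3 registers are needed.
3 registers suffice: register 1 → {f, g}; register 2 → {b, d, m}; register 3 → {a}. Each listed conflict is separated.

3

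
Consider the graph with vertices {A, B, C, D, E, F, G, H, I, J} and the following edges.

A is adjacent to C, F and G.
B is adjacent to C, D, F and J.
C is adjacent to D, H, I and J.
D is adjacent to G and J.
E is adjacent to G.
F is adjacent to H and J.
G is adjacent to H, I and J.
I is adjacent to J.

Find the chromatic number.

4

B, C, D, J are pairwise adjacent (a clique of size 4), so at least 4 colors are needed.
4 colors suffice: A=blue, B=green, C=red, D=yellow, E=blue, F=red, G=red, H=blue, I=green, J=blue. Each edge has distinct colors on its endpoints.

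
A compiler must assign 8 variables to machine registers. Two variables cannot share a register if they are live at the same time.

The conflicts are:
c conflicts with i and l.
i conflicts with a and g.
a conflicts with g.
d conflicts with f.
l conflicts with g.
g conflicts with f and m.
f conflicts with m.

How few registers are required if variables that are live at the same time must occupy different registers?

3

g, f, m are mutually in conflict, so at least 3 registers are needed.
Using 3 registers: c=1, i=2, a=3, d=1, l=2, g=1, f=2, m=3. No two conflicting variables share a register.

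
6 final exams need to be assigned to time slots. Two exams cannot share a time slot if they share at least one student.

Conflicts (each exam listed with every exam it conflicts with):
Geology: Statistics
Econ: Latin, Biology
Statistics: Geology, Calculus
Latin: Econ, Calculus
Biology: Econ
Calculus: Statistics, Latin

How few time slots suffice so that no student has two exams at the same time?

Econ and Biology conflict, so at least 2 time slots are needed.
Using 2 time slots: Geology=1, Econ=1, Statistics=2, Latin=2, Biology=2, Calculus=1. No two conflicting exams share a time slot.

2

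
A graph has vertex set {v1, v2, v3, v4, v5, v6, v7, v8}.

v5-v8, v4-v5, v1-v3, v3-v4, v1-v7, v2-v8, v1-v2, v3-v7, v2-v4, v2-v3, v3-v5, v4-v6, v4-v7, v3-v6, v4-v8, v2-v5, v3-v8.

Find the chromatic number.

v2, v3, v4, v5, v8 are mutually adjacent (a clique of size 5), so at least 5 colors are needed.
5 colors suffice: color R → {v3}; color B → {v1, v4}; color G → {v2, v6, v7}; color Y → {v5}; color P → {v8}. Every edge joins two different colors.

5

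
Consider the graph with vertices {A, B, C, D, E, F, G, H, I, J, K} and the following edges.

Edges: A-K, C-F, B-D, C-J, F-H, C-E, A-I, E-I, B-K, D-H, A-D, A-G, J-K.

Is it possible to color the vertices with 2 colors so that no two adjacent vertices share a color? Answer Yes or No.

No

The cycle C-J-K-A-D-H-F-C has odd length 7, so it cannot be 2-colored; at least 3 colors are needed.
So 2 colors are not enough.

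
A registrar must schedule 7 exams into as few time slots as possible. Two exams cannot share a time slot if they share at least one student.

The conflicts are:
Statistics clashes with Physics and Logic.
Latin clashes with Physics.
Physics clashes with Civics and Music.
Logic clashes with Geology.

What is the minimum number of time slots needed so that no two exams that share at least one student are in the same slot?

Statistics and Logic conflict, so at least 2 time slots are needed.
Using 2 time slots: Statistics=2, Latin=2, Physics=1, Logic=1, Geology=2, Civics=2, Music=2. No two conflicting exams share a time slot.

2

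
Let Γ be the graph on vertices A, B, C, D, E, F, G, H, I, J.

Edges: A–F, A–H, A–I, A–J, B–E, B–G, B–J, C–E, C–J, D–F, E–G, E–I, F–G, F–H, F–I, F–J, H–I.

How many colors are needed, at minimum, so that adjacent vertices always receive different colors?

A, F, H, I form a clique, so at least 4 colors are needed.
4 colors suffice: color red → {E, F}; color blue → {D, G, I, J}; color green → {A, B, C}; color yellow → {H}. Each edge has distinct colors on its endpoints.

4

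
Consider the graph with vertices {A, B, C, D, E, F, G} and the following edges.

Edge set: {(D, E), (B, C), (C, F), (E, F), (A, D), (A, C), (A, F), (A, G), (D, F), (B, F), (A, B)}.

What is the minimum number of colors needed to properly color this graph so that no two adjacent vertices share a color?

4

A, B, C, F are mutually adjacent (a clique of size 4), so at least 4 colors are needed.
4 colors suffice: color 1 → {A, E}; color 2 → {F, G}; color 3 → {C, D}; color 4 → {B}. Every edge joins two different colors.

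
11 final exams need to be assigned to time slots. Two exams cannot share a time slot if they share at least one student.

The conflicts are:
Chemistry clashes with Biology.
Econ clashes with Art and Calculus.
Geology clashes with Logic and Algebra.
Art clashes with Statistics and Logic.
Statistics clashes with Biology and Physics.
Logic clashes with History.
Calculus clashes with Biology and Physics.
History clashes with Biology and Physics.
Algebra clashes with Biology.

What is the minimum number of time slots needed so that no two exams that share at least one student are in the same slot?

The cycle Econ-Calculus-Physics-Statistics-Art-Econ has odd length 5, so it cannot be 2-colored; at least 3 time slots are needed.
A valid assignment using 3 time slots: Chemistry=2, Econ=1, Geology=2, Art=3, Statistics=2, Logic=1, Calculus=2, History=2, Algebra=3, Biology=1, Physics=1. Every pair that conflicts lands in different time slots.

3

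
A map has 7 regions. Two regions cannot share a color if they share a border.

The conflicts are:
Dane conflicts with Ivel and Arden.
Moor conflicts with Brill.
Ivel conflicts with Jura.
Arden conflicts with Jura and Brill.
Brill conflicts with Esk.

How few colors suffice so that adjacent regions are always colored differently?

Ivel and Jura conflict, so at least 2 colors are needed.
2 colors suffice: color 1 → {Dane, Jura, Brill}; color 2 → {Moor, Ivel, Arden, Esk}. Each listed conflict is separated.

2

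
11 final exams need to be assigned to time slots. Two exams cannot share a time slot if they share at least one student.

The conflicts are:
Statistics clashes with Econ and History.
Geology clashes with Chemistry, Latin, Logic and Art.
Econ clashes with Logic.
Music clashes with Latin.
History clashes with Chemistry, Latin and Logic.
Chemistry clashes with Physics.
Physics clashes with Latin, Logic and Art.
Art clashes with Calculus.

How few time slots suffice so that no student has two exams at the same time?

2

Geology and Chemistry conflict, so at least 2 time slots are needed.
2 time slots suffice: time slot 1 → {Statistics, Chemistry, Latin, Logic, Art}; time slot 2 → {Geology, Econ, Music, History, Physics, Calculus}. No two conflicting exams share a time slot.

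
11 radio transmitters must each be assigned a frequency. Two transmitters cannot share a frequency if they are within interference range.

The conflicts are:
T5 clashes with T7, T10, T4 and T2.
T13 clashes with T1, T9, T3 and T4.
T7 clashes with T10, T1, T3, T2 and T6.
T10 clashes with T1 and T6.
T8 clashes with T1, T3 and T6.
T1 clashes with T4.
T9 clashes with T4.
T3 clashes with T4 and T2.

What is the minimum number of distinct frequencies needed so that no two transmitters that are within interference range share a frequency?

3

T5, T7, T10 are mutually in conflict, so at least 3 frequencies are needed.
A valid assignment using 3 frequencies: T5=2, T13=3, T7=1, T10=3, T8=1, T1=2, T9=2, T3=2, T4=1, T2=3, T6=2. No two conflicting transmitters share a frequency.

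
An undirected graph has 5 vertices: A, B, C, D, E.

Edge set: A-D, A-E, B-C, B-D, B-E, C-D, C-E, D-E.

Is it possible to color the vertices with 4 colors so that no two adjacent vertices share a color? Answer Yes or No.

Yes

The chromatic number is 4. B, C, D, E form a clique, so at least 4 colors are needed.
One proper 4-coloring: A=green, B=yellow, C=green, D=blue, E=red.
That is already a proper 4-coloring.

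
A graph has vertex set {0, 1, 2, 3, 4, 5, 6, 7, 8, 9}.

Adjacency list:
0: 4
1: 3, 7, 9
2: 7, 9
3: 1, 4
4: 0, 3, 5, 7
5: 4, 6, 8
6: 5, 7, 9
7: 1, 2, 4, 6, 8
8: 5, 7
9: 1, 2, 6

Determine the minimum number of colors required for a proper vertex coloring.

2

2 and 9 are adjacent, so at least 2 colors are needed.
One proper 2-coloring: 0=a, 1=b, 2=b, 3=a, 4=b, 5=a, 6=b, 7=a, 8=b, 9=a. No two adjacent vertices share a color.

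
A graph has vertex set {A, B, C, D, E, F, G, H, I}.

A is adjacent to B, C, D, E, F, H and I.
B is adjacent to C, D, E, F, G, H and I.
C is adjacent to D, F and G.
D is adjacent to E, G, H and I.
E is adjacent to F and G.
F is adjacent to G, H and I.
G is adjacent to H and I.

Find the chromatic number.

4

A, B, C, F are pairwise adjacent (a clique of size 4), so at least 4 colors are needed.
4 colors suffice: A=3, B=1, C=4, D=2, E=4, F=2, G=3, H=4, I=4. No two adjacent vertices share a color.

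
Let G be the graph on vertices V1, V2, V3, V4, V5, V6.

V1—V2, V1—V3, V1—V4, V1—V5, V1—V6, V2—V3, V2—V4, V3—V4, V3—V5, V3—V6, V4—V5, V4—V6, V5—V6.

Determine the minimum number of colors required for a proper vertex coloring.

5

V1, V3, V4, V5, V6 form a clique, so at least 5 colors are needed.
5 colors suffice: color 1 → {V4}; color 2 → {V3}; color 3 → {V1}; color 4 → {V2, V6}; color 5 → {V5}. Every edge joins two different colors.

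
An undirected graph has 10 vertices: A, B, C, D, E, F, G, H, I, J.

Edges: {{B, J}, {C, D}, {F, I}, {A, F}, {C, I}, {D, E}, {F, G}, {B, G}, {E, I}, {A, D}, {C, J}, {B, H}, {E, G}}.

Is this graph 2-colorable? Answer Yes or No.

No

The cycle C-D-A-F-I-C has odd length 5, so it cannot be 2-colored; at least 3 colors are needed.
So 2 colors are not enough.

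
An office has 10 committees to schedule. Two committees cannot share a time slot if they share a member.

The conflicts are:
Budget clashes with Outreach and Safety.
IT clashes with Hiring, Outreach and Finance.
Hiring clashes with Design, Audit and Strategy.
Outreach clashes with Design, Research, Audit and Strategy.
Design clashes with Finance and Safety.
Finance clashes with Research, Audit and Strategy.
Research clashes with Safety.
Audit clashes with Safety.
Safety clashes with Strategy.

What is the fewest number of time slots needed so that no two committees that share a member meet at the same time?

IT and Outreach conflict, so at least 2 time slots are needed.
Using 2 time slots: Budget=2, IT=2, Hiring=1, Outreach=1, Design=2, Finance=1, Research=2, Audit=2, Safety=1, Strategy=2. Each listed conflict is separated.

2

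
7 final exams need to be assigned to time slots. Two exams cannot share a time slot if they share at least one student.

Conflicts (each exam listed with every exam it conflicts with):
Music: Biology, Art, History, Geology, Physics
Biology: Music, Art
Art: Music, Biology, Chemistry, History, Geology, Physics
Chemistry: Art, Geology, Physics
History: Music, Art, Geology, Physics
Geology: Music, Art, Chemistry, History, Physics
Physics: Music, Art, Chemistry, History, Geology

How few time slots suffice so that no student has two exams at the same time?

Music, Art, History, Geology, Physics pairwise conflict, so at least 5 time slots are needed.
5 time slots suffice: time slot 1 → {Art}; time slot 2 → {Biology, Geology}; time slot 3 → {Music, Chemistry}; time slot 4 → {Physics}; time slot 5 → {History}. Each listed conflict is separated.

5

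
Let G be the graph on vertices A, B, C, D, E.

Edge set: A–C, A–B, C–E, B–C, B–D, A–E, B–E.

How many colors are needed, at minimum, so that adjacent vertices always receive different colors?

4

A, B, C, E are mutually adjacent (a clique of size 4), so at least 4 colors are needed.
4 colors suffice: color 1 → {B}; color 2 → {A, D}; color 3 → {E}; color 4 → {C}. Each edge has distinct colors on its endpoints.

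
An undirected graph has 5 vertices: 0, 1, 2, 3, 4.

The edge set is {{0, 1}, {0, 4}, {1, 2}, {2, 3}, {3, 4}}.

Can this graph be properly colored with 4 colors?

Yes

The chromatic number is 3. The cycle 0-4-3-2-1-0 has odd length 5, so it cannot be 2-colored; at least 3 colors are needed.
One proper 3-coloring: 0=green, 1=red, 2=blue, 3=red, 4=blue.
Since 4 ≥ 3, a proper 4-coloring certainly exists.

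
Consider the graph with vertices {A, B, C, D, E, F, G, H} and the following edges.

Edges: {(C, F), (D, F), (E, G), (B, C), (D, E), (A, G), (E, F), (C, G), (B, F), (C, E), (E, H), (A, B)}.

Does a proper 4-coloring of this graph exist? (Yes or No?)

Yes

The chromatic number is 3. C, E, G are pairwise adjacent, so at least 3 colors are needed.
A valid assignment using 3 colors: A=blue, B=red, C=blue, D=blue, E=red, F=green, G=green, H=blue.
Since 4 ≥ 3, a proper 4-coloring certainly exists.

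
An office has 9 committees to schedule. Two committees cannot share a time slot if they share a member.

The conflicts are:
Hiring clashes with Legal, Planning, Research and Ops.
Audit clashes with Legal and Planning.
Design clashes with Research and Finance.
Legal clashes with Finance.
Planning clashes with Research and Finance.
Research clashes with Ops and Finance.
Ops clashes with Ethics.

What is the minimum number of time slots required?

3

Design, Research, Finance all conflict with each other, so at least 3 time slots are needed.
3 time slots suffice: Hiring=2, Audit=2, Design=3, Legal=1, Planning=3, Research=1, Ops=3, Finance=2, Ethics=1. Every pair that conflicts lands in different time slots.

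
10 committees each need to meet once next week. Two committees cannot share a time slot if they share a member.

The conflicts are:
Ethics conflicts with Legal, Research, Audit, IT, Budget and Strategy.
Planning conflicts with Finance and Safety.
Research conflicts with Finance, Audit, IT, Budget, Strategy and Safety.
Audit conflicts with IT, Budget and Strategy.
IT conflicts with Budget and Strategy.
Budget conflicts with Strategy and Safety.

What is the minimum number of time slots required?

Ethics, Research, Audit, IT, Budget, Strategy pairwise conflict, so at least 6 time slots are needed.
6 time slots suffice: time slot 1 → {Legal, Planning, Research}; time slot 2 → {Ethics, Finance, Safety}; time slot 3 → {Budget}; time slot 4 → {Audit}; time slot 5 → {IT}; time slot 6 → {Strategy}. Each listed conflict is separated.

6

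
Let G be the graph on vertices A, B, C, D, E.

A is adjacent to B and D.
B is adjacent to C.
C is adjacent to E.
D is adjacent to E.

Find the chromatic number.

3

The cycle C-B-A-D-E-C has odd length 5, so it cannot be 2-colored; at least 3 colors are needed.
A valid assignment using 3 colors: A=1, B=2, C=1, D=3, E=2. Every edge joins two different colors.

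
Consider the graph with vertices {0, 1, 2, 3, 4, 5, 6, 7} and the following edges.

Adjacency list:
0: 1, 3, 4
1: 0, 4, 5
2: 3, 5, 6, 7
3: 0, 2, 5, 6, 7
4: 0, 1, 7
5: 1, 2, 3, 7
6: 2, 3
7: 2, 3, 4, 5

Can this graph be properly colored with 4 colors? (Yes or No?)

Yes

The chromatic number is 4. 2, 3, 5, 7 are pairwise adjacent (a clique of size 4), so at least 4 colors are needed.
4 colors suffice: color red → {1, 3}; color blue → {2, 4}; color green → {0, 6, 7}; color yellow → {5}.
That is already a proper 4-coloring.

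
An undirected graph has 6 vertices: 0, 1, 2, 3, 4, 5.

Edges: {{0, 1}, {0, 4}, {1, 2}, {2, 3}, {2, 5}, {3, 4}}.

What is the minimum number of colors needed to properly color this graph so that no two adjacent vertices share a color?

The cycle 3-4-0-1-2-3 has odd length 5, so it cannot be 2-colored; at least 3 colors are needed.
3 colors suffice: color red → {0, 2}; color blue → {1, 4, 5}; color green → {3}. Every edge joins two different colors.

3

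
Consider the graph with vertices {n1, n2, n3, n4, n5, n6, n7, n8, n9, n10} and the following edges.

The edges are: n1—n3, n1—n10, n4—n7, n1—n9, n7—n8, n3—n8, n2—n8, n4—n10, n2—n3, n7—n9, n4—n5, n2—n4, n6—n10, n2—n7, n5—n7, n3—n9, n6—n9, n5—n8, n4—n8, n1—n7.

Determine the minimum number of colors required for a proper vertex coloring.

4

n2, n4, n7, n8 are mutually adjacent (a clique of size 4), so at least 4 colors are needed.
4 colors suffice: n1=3, n2=4, n3=1, n4=2, n5=4, n6=3, n7=1, n8=3, n9=2, n10=1. Every edge joins two different colors.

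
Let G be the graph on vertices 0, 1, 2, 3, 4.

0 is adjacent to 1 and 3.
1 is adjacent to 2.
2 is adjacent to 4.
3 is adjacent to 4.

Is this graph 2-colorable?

No

The cycle 4-2-1-0-3-4 has odd length 5, so it cannot be 2-colored; at least 3 colors are needed.
So 2 colors are not enough.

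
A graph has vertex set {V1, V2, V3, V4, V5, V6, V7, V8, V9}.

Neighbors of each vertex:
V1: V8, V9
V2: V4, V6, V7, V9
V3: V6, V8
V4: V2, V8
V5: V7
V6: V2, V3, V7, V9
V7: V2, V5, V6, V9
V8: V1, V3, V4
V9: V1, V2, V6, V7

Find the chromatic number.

4

V2, V6, V7, V9 are mutually adjacent (a clique of size 4), so at least 4 colors are needed.
4 colors suffice: color 1 → {V2, V5, V8}; color 2 → {V3, V4, V9}; color 3 → {V1, V6}; color 4 → {V7}. No two adjacent vertices share a color.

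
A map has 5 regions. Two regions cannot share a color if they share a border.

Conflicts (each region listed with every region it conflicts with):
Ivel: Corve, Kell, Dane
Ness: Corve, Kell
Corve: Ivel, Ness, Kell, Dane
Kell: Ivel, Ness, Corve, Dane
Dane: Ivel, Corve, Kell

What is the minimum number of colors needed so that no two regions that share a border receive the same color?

4

Ivel, Corve, Kell, Dane all conflict with each other, so at least 4 colors are needed.
4 colors suffice: color 1 → {Corve}; color 2 → {Kell}; color 3 → {Ivel, Ness}; color 4 → {Dane}. Each listed conflict is separated.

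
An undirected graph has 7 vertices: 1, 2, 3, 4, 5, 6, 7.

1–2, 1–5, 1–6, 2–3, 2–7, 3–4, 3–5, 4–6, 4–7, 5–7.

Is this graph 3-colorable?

The chromatic number is 3. The cycle 1-5-7-4-6-1 has odd length 5, so it cannot be 2-colored; at least 3 colors are needed.
3 colors suffice: 1=a, 2=b, 3=a, 4=b, 5=b, 6=c, 7=a.
That is already a proper 3-coloring.

Yes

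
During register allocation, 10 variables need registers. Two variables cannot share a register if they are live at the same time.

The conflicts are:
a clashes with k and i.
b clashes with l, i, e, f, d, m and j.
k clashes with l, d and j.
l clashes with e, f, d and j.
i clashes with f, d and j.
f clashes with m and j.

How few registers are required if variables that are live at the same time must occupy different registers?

4

b, l, f, j all conflict with each other, so at least 4 registers are needed.
4 registers suffice: register 1 → {b, k}; register 2 → {l, i, m}; register 3 → {a, e, f, d}; register 4 → {j}. Each listed conflict is separated.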